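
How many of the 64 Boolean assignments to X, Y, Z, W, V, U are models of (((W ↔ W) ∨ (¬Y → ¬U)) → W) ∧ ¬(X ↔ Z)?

16

Initial set: {T ((((W ↔ W) ∨ (¬Y → ¬U)) → W) ∧ ¬(X ↔ Z))}.
T ((((W ↔ W) ∨ (¬Y → ¬U)) → W) ∧ ¬(X ↔ Z)): α-rule — add T (((W ↔ W) ∨ (¬Y → ¬U)) → W), T ¬(X ↔ Z).
T (((W ↔ W) ∨ (¬Y → ¬U)) → W): β-rule — branch into F ((W ↔ W) ∨ (¬Y → ¬U))  //  T W.
  branch 1 (add F ((W ↔ W) ∨ (¬Y → ¬U))):
    F ((W ↔ W) ∨ (¬Y → ¬U)): α-rule — add F (W ↔ W), F (¬Y → ¬U).
    F (¬Y → ¬U): α-rule — add T ¬Y, F ¬U.
    T ¬(X ↔ Z): β-rule — branch into T X, F Z  //  F X, T Z.
      branch 1.1 (add T X, F Z):
        F (W ↔ W): β-rule — branch into T W, F W  //  F W, T W.
          branch 1.1.1 (add T W, F W):
            × closes — contains both W and ¬W.
          branch 1.1.2 (add F W, T W):
            × closes — contains both W and ¬W.
      branch 1.2 (add F X, T Z):
        F (W ↔ W): β-rule — branch into T W, F W  //  F W, T W.
          branch 1.2.1 (add T W, F W):
            × closes — contains both W and ¬W.
          branch 1.2.2 (add F W, T W):
            × closes — contains both W and ¬W.
  branch 2 (add T W):
    T ¬(X ↔ Z): β-rule — branch into T X, F Z  //  F X, T Z.
      branch 2.1 (add T X, F Z):
        ○ open, literals {W=1, X=1, Z=0}.
      branch 2.2 (add F X, T Z):
        ○ open, literals {W=1, X=0, Z=1}.
4 branches closed, 2 open.
Each open branch fixes some atoms; the unmentioned ones are free. Counting distinct full assignments: branch {W=1, X=1, Z=0} (Y, V, U) contributes 8 new; branch {W=1, X=0, Z=1} (Y, V, U) contributes 8 new. Total: 16.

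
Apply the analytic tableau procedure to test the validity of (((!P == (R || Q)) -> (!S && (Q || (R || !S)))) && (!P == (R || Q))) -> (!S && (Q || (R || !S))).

Valid

Assume the negation and expand:
Initial set: {!((((!P == (R || Q)) -> (!S && (Q || (R || !S)))) && (!P == (R || Q))) -> (!S && (Q || (R || !S))))}.
!((((!P == (R || Q)) -> (!S && (Q || (R || !S)))) && (!P == (R || Q))) -> (!S && (Q || (R || !S)))): α-rule — add (((!P == (R || Q)) -> (!S && (Q || (R || !S)))) && (!P == (R || Q))), !(!S && (Q || (R || !S))).
(((!P == (R || Q)) -> (!S && (Q || (R || !S)))) && (!P == (R || Q))): α-rule — add ((!P == (R || Q)) -> (!S && (Q || (R || !S)))), (!P == (R || Q)).
!(!S && (Q || (R || !S))): β-rule — branch into !!S  //  !(Q || (R || !S)).
  branch 1 (add !!S):
    ((!P == (R || Q)) -> (!S && (Q || (R || !S)))): β-rule — branch into !(!P == (R || Q))  //  (!S && (Q || (R || !S))).
      branch 1.1 (add !(!P == (R || Q))):
        (!P == (R || Q)): β-rule — branch into !P, (R || Q)  //  !!P, !(R || Q).
          branch 1.1.1 (add !P, (R || Q)):
            !(!P == (R || Q)): β-rule — branch into !P, !(R || Q)  //  !!P, (R || Q).
              branch 1.1.1.1 (add !P, !(R || Q)):
                !(R || Q): α-rule — add !R, !Q.
                (R || Q): β-rule — branch into R  //  Q.
                  branch 1.1.1.1.1 (add R):
                    × closes — contains both R and !R.
                  branch 1.1.1.1.2 (add Q):
                    × closes — contains both Q and !Q.
              branch 1.1.1.2 (add !!P, (R || Q)):
                × closes — contains both P and !P.
          branch 1.1.2 (add !!P, !(R || Q)):
            !(R || Q): α-rule — add !R, !Q.
            !(!P == (R || Q)): β-rule — branch into !P, !(R || Q)  //  !!P, (R || Q).
              branch 1.1.2.1 (add !P, !(R || Q)):
                × closes — contains both P and !P.
              branch 1.1.2.2 (add !!P, (R || Q)):
                (R || Q): β-rule — branch into R  //  Q.
                  branch 1.1.2.2.1 (add R):
                    × closes — contains both R and !R.
                  branch 1.1.2.2.2 (add Q):
                    × closes — contains both Q and !Q.
      branch 1.2 (add (!S && (Q || (R || !S)))):
        (!S && (Q || (R || !S))): α-rule — add !S, (Q || (R || !S)).
        × closes — contains both S and !S.
  branch 2 (add !(Q || (R || !S))):
    !(Q || (R || !S)): α-rule — add !Q, !(R || !S).
    !(R || !S): α-rule — add !R, !!S.
    ((!P == (R || Q)) -> (!S && (Q || (R || !S)))): β-rule — branch into !(!P == (R || Q))  //  (!S && (Q || (R || !S))).
      branch 2.1 (add !(!P == (R || Q))):
        (!P == (R || Q)): β-rule — branch into !P, (R || Q)  //  !!P, !(R || Q).
          branch 2.1.1 (add !P, (R || Q)):
            !(!P == (R || Q)): β-rule — branch into !P, !(R || Q)  //  !!P, (R || Q).
              branch 2.1.1.1 (add !P, !(R || Q)):
                !(R || Q): α-rule — add !R, !Q.
                (R || Q): β-rule — branch into R  //  Q.
                  branch 2.1.1.1.1 (add R):
                    × closes — contains both R and !R.
                  branch 2.1.1.1.2 (add Q):
                    × closes — contains both Q and !Q.
              branch 2.1.1.2 (add !!P, (R || Q)):
                × closes — contains both P and !P.
          branch 2.1.2 (add !!P, !(R || Q)):
            !(R || Q): α-rule — add !R, !Q.
            !(!P == (R || Q)): β-rule — branch into !P, !(R || Q)  //  !!P, (R || Q).
              branch 2.1.2.1 (add !P, !(R || Q)):
                × closes — contains both P and !P.
              branch 2.1.2.2 (add !!P, (R || Q)):
                (R || Q): β-rule — branch into R  //  Q.
                  branch 2.1.2.2.1 (add R):
                    × closes — contains both R and !R.
                  branch 2.1.2.2.2 (add Q):
                    × closes — contains both Q and !Q.
      branch 2.2 (add (!S && (Q || (R || !S)))):
        (!S && (Q || (R || !S))): α-rule — add !S, (Q || (R || !S)).
        × closes — contains both S and !S.
All 14 branches close.
Every branch closed, so the negation is unsatisfiable and the formula is valid.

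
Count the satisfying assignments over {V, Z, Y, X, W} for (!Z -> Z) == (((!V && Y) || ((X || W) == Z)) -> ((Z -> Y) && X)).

Initial set: {((!Z -> Z) == (((!V && Y) || ((X || W) == Z)) -> ((Z -> Y) && X)))}.
((!Z -> Z) == (((!V && Y) || ((X || W) == Z)) -> ((Z -> Y) && X))): β-rule — branch into (!Z -> Z), (((!V && Y) || ((X || W) == Z)) -> ((Z -> Y) && X))  //  !(!Z -> Z), !(((!V && Y) || ((X || W) == Z)) -> ((Z -> Y) && X)).
  branch 1 (add (!Z -> Z), (((!V && Y) || ((X || W) == Z)) -> ((Z -> Y) && X))):
    (!Z -> Z): β-rule — branch into !!Z  //  Z.
      branch 1.1 (add !!Z):
        (((!V && Y) || ((X || W) == Z)) -> ((Z -> Y) && X)): β-rule — branch into !((!V && Y) || ((X || W) == Z))  //  ((Z -> Y) && X).
          branch 1.1.1 (add !((!V && Y) || ((X || W) == Z))):
            !((!V && Y) || ((X || W) == Z)): α-rule — add !(!V && Y), !((X || W) == Z).
            !(!V && Y): β-rule — branch into !!V  //  !Y.
              branch 1.1.1.1 (add !!V):
                !((X || W) == Z): β-rule — branch into (X || W), !Z  //  !(X || W), Z.
                  branch 1.1.1.1.1 (add (X || W), !Z):
                    × closes — contains both Z and !Z.
                  branch 1.1.1.1.2 (add !(X || W), Z):
                    !(X || W): α-rule — add !X, !W.
                    ○ open, literals {V=true, W=false, X=false, Z=true}.
              branch 1.1.1.2 (add !Y):
                !((X || W) == Z): β-rule — branch into (X || W), !Z  //  !(X || W), Z.
                  branch 1.1.1.2.1 (add (X || W), !Z):
                    × closes — contains both Z and !Z.
                  branch 1.1.1.2.2 (add !(X || W), Z):
                    !(X || W): α-rule — add !X, !W.
                    ○ open, literals {W=false, X=false, Y=false, Z=true}.
          branch 1.1.2 (add ((Z -> Y) && X)):
            ((Z -> Y) && X): α-rule — add (Z -> Y), X.
            (Z -> Y): β-rule — branch into !Z  //  Y.
              branch 1.1.2.1 (add !Z):
                × closes — contains both Z and !Z.
              branch 1.1.2.2 (add Y):
                ○ open, literals {X=true, Y=true, Z=true}.
      branch 1.2 (add Z):
        (((!V && Y) || ((X || W) == Z)) -> ((Z -> Y) && X)): β-rule — branch into !((!V && Y) || ((X || W) == Z))  //  ((Z -> Y) && X).
          branch 1.2.1 (add !((!V && Y) || ((X || W) == Z))):
            !((!V && Y) || ((X || W) == Z)): α-rule — add !(!V && Y), !((X || W) == Z).
            !(!V && Y): β-rule — branch into !!V  //  !Y.
              branch 1.2.1.1 (add !!V):
                !((X || W) == Z): β-rule — branch into (X || W), !Z  //  !(X || W), Z.
                  branch 1.2.1.1.1 (add (X || W), !Z):
                    × closes — contains both Z and !Z.
                  branch 1.2.1.1.2 (add !(X || W), Z):
                    !(X || W): α-rule — add !X, !W.
                    ○ open, literals {V=true, W=false, X=false, Z=true}.
              branch 1.2.1.2 (add !Y):
                !((X || W) == Z): β-rule — branch into (X || W), !Z  //  !(X || W), Z.
                  branch 1.2.1.2.1 (add (X || W), !Z):
                    × closes — contains both Z and !Z.
                  branch 1.2.1.2.2 (add !(X || W), Z):
                    !(X || W): α-rule — add !X, !W.
                    ○ open, literals {W=false, X=false, Y=false, Z=true}.
          branch 1.2.2 (add ((Z -> Y) && X)):
            ((Z -> Y) && X): α-rule — add (Z -> Y), X.
            (Z -> Y): β-rule — branch into !Z  //  Y.
              branch 1.2.2.1 (add !Z):
                × closes — contains both Z and !Z.
              branch 1.2.2.2 (add Y):
                ○ open, literals {X=true, Y=true, Z=true}.
  branch 2 (add !(!Z -> Z), !(((!V && Y) || ((X || W) == Z)) -> ((Z -> Y) && X))):
    !(!Z -> Z): α-rule — add !Z, !Z.
    !(((!V && Y) || ((X || W) == Z)) -> ((Z -> Y) && X)): α-rule — add ((!V && Y) || ((X || W) == Z)), !((Z -> Y) && X).
    ((!V && Y) || ((X || W) == Z)): β-rule — branch into (!V && Y)  //  ((X || W) == Z).
      branch 2.1 (add (!V && Y)):
        (!V && Y): α-rule — add !V, Y.
        !((Z -> Y) && X): β-rule — branch into !(Z -> Y)  //  !X.
          branch 2.1.1 (add !(Z -> Y)):
            !(Z -> Y): α-rule — add Z, !Y.
            × closes — contains both Z and !Z.
          branch 2.1.2 (add !X):
            ○ open, literals {V=false, X=false, Y=true, Z=false}.
      branch 2.2 (add ((X || W) == Z)):
        !((Z -> Y) && X): β-rule — branch into !(Z -> Y)  //  !X.
          branch 2.2.1 (add !(Z -> Y)):
            !(Z -> Y): α-rule — add Z, !Y.
            × closes — contains both Z and !Z.
          branch 2.2.2 (add !X):
            ((X || W) == Z): β-rule — branch into (X || W), Z  //  !(X || W), !Z.
              branch 2.2.2.1 (add (X || W), Z):
                × closes — contains both Z and !Z.
              branch 2.2.2.2 (add !(X || W), !Z):
                !(X || W): α-rule — add !X, !W.
                ○ open, literals {W=false, X=false, Z=false}.
9 branches closed, 8 open.
Each open branch fixes some atoms; the unmentioned ones are free. Counting distinct full assignments: branch {V=true, W=false, X=false, Z=true} (Y) contributes 2 new; branch {W=false, X=false, Y=false, Z=true} (V) contributes 1 new; branch {X=true, Y=true, Z=true} (V, W) contributes 4 new; branch {V=true, W=false, X=false, Z=true} (Y) contributes 0 new; branch {W=false, X=false, Y=false, Z=true} (V) contributes 0 new; branch {X=true, Y=true, Z=true} (V, W) contributes 0 new; branch {V=false, X=false, Y=true, Z=false} (W) contributes 2 new; branch {W=false, X=false, Z=false} (V, Y) contributes 3 new. Total: 12.

12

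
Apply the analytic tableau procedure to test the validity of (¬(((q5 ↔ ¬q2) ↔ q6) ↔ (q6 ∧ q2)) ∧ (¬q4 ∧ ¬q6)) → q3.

Assume the negation and expand:
Initial set: {¬((¬(((q5 ↔ ¬q2) ↔ q6) ↔ (q6 ∧ q2)) ∧ (¬q4 ∧ ¬q6)) → q3)}.
¬((¬(((q5 ↔ ¬q2) ↔ q6) ↔ (q6 ∧ q2)) ∧ (¬q4 ∧ ¬q6)) → q3): α-rule — add (¬(((q5 ↔ ¬q2) ↔ q6) ↔ (q6 ∧ q2)) ∧ (¬q4 ∧ ¬q6)), ¬q3.
(¬(((q5 ↔ ¬q2) ↔ q6) ↔ (q6 ∧ q2)) ∧ (¬q4 ∧ ¬q6)): α-rule — add ¬(((q5 ↔ ¬q2) ↔ q6) ↔ (q6 ∧ q2)), (¬q4 ∧ ¬q6).
(¬q4 ∧ ¬q6): α-rule — add ¬q4, ¬q6.
¬(((q5 ↔ ¬q2) ↔ q6) ↔ (q6 ∧ q2)): β-rule — branch into ((q5 ↔ ¬q2) ↔ q6), ¬(q6 ∧ q2)  //  ¬((q5 ↔ ¬q2) ↔ q6), (q6 ∧ q2).
  branch 1 (add ((q5 ↔ ¬q2) ↔ q6), ¬(q6 ∧ q2)):
    ((q5 ↔ ¬q2) ↔ q6): β-rule — branch into (q5 ↔ ¬q2), q6  //  ¬(q5 ↔ ¬q2), ¬q6.
      branch 1.1 (add (q5 ↔ ¬q2), q6):
        × closes — contains both q6 and ¬q6.
      branch 1.2 (add ¬(q5 ↔ ¬q2), ¬q6):
        ¬(q6 ∧ q2): β-rule — branch into ¬q6  //  ¬q2.
          branch 1.2.1 (add ¬q6):
            ¬(q5 ↔ ¬q2): β-rule — branch into q5, ¬¬q2  //  ¬q5, ¬q2.
              branch 1.2.1.1 (add q5, ¬¬q2):
                ○ open, literals {q2=1, q3=0, q4=0, q5=1, q6=0}.
              branch 1.2.1.2 (add ¬q5, ¬q2):
                ○ open, literals {q2=0, q3=0, q4=0, q5=0, q6=0}.
          branch 1.2.2 (add ¬q2):
            ¬(q5 ↔ ¬q2): β-rule — branch into q5, ¬¬q2  //  ¬q5, ¬q2.
              branch 1.2.2.1 (add q5, ¬¬q2):
                × closes — contains both q2 and ¬q2.
              branch 1.2.2.2 (add ¬q5, ¬q2):
                ○ open, literals {q2=0, q3=0, q4=0, q5=0, q6=0}.
  branch 2 (add ¬((q5 ↔ ¬q2) ↔ q6), (q6 ∧ q2)):
    (q6 ∧ q2): α-rule — add q6, q2.
    × closes — contains both q6 and ¬q6.
3 branches closed, 3 open.
An open branch gives a countermodel: q2=1, q3=0, q4=0, q5=1, q6=0 (unmentioned atoms arbitrary); under it the original formula is false.

Not valid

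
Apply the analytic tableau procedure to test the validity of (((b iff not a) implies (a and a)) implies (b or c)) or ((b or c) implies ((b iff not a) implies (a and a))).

Valid

Assume the negation and expand:
Initial set: {not ((((b iff not a) implies (a and a)) implies (b or c)) or ((b or c) implies ((b iff not a) implies (a and a))))}.
not ((((b iff not a) implies (a and a)) implies (b or c)) or ((b or c) implies ((b iff not a) implies (a and a)))): α-rule — add not (((b iff not a) implies (a and a)) implies (b or c)), not ((b or c) implies ((b iff not a) implies (a and a))).
not (((b iff not a) implies (a and a)) implies (b or c)): α-rule — add ((b iff not a) implies (a and a)), not (b or c).
not ((b or c) implies ((b iff not a) implies (a and a))): α-rule — add (b or c), not ((b iff not a) implies (a and a)).
not (b or c): α-rule — add not b, not c.
not ((b iff not a) implies (a and a)): α-rule — add (b iff not a), not (a and a).
((b iff not a) implies (a and a)): β-rule — branch into not (b iff not a)  //  (a and a).
  branch 1 (add not (b iff not a)):
    (b or c): β-rule — branch into b  //  c.
      branch 1.1 (add b):
        × closes — contains both b and not b.
      branch 1.2 (add c):
        × closes — contains both c and not c.
  branch 2 (add (a and a)):
    (a and a): α-rule — add a, a.
    (b or c): β-rule — branch into b  //  c.
      branch 2.1 (add b):
        × closes — contains both b and not b.
      branch 2.2 (add c):
        × closes — contains both c and not c.
All 4 branches close.
Every branch closed, so the negation is unsatisfiable and the formula is valid.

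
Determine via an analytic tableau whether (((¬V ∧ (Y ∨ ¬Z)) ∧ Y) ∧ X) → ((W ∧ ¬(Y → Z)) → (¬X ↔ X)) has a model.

Satisfiable

Initial set: {((((¬V ∧ (Y ∨ ¬Z)) ∧ Y) ∧ X) → ((W ∧ ¬(Y → Z)) → (¬X ↔ X)))}.
((((¬V ∧ (Y ∨ ¬Z)) ∧ Y) ∧ X) → ((W ∧ ¬(Y → Z)) → (¬X ↔ X))): β-rule — branch into ¬(((¬V ∧ (Y ∨ ¬Z)) ∧ Y) ∧ X)  //  ((W ∧ ¬(Y → Z)) → (¬X ↔ X)).
  branch 1 (add ¬(((¬V ∧ (Y ∨ ¬Z)) ∧ Y) ∧ X)):
    ¬(((¬V ∧ (Y ∨ ¬Z)) ∧ Y) ∧ X): β-rule — branch into ¬((¬V ∧ (Y ∨ ¬Z)) ∧ Y)  //  ¬X.
      branch 1.1 (add ¬((¬V ∧ (Y ∨ ¬Z)) ∧ Y)):
        ¬((¬V ∧ (Y ∨ ¬Z)) ∧ Y): β-rule — branch into ¬(¬V ∧ (Y ∨ ¬Z))  //  ¬Y.
          branch 1.1.1 (add ¬(¬V ∧ (Y ∨ ¬Z))):
            ¬(¬V ∧ (Y ∨ ¬Z)): β-rule — branch into ¬¬V  //  ¬(Y ∨ ¬Z).
              branch 1.1.1.1 (add ¬¬V):
                ○ open, literals {V=1}.
              branch 1.1.1.2 (add ¬(Y ∨ ¬Z)):
                ¬(Y ∨ ¬Z): α-rule — add ¬Y, ¬¬Z.
                ○ open, literals {Y=0, Z=1}.
          branch 1.1.2 (add ¬Y):
            ○ open, literals {Y=0}.
      branch 1.2 (add ¬X):
        ○ open, literals {X=0}.
  branch 2 (add ((W ∧ ¬(Y → Z)) → (¬X ↔ X))):
    ((W ∧ ¬(Y → Z)) → (¬X ↔ X)): β-rule — branch into ¬(W ∧ ¬(Y → Z))  //  (¬X ↔ X).
      branch 2.1 (add ¬(W ∧ ¬(Y → Z))):
        ¬(W ∧ ¬(Y → Z)): β-rule — branch into ¬W  //  ¬¬(Y → Z).
          branch 2.1.1 (add ¬W):
            ○ open, literals {W=0}.
          branch 2.1.2 (add ¬¬(Y → Z)):
            ¬¬(Y → Z): β-rule — branch into ¬Y  //  Z.
              branch 2.1.2.1 (add ¬Y):
                ○ open, literals {Y=0}.
              branch 2.1.2.2 (add Z):
                ○ open, literals {Z=1}.
      branch 2.2 (add (¬X ↔ X)):
        (¬X ↔ X): β-rule — branch into ¬X, X  //  ¬¬X, ¬X.
          branch 2.2.1 (add ¬X, X):
            × closes — contains both X and ¬X.
          branch 2.2.2 (add ¬¬X, ¬X):
            × closes — contains both X and ¬X.
2 branches closed, 7 open.
An open branch gives a satisfying assignment: V=1.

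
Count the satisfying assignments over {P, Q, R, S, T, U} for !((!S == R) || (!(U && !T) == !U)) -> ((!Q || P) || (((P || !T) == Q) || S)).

63

Initial set: {(!((!S == R) || (!(U && !T) == !U)) -> ((!Q || P) || (((P || !T) == Q) || S)))}.
(!((!S == R) || (!(U && !T) == !U)) -> ((!Q || P) || (((P || !T) == Q) || S))): β-rule — branch into !!((!S == R) || (!(U && !T) == !U))  //  ((!Q || P) || (((P || !T) == Q) || S)).
  branch 1 (add !!((!S == R) || (!(U && !T) == !U))):
    !!((!S == R) || (!(U && !T) == !U)): β-rule — branch into (!S == R)  //  (!(U && !T) == !U).
      branch 1.1 (add (!S == R)):
        (!S == R): β-rule — branch into !S, R  //  !!S, !R.
          branch 1.1.1 (add !S, R):
            ○ open, literals {R=1, S=0}.
          branch 1.1.2 (add !!S, !R):
            ○ open, literals {R=0, S=1}.
      branch 1.2 (add (!(U && !T) == !U)):
        (!(U && !T) == !U): β-rule — branch into !(U && !T), !U  //  !!(U && !T), !!U.
          branch 1.2.1 (add !(U && !T), !U):
            !(U && !T): β-rule — branch into !U  //  !!T.
              branch 1.2.1.1 (add !U):
                ○ open, literals {U=0}.
              branch 1.2.1.2 (add !!T):
                ○ open, literals {T=1, U=0}.
          branch 1.2.2 (add !!(U && !T), !!U):
            !!(U && !T): α-rule — add U, !T.
            ○ open, literals {T=0, U=1}.
  branch 2 (add ((!Q || P) || (((P || !T) == Q) || S))):
    ((!Q || P) || (((P || !T) == Q) || S)): β-rule — branch into (!Q || P)  //  (((P || !T) == Q) || S).
      branch 2.1 (add (!Q || P)):
        (!Q || P): β-rule — branch into !Q  //  P.
          branch 2.1.1 (add !Q):
            ○ open, literals {Q=0}.
          branch 2.1.2 (add P):
            ○ open, literals {P=1}.
      branch 2.2 (add (((P || !T) == Q) || S)):
        (((P || !T) == Q) || S): β-rule — branch into ((P || !T) == Q)  //  S.
          branch 2.2.1 (add ((P || !T) == Q)):
            ((P || !T) == Q): β-rule — branch into (P || !T), Q  //  !(P || !T), !Q.
              branch 2.2.1.1 (add (P || !T), Q):
                (P || !T): β-rule — branch into P  //  !T.
                  branch 2.2.1.1.1 (add P):
                    ○ open, literals {P=1, Q=1}.
                  branch 2.2.1.1.2 (add !T):
                    ○ open, literals {Q=1, T=0}.
              branch 2.2.1.2 (add !(P || !T), !Q):
                !(P || !T): α-rule — add !P, !!T.
                ○ open, literals {P=0, Q=0, T=1}.
          branch 2.2.2 (add S):
            ○ open, literals {S=1}.
0 branches closed, 11 open.
Each open branch fixes some atoms; the unmentioned ones are free. Counting distinct full assignments: branch {R=1, S=0} (P, Q, T, U) contributes 16 new; branch {R=0, S=1} (P, Q, T, U) contributes 16 new; branch {U=0} (P, Q, R, S, T) contributes 16 new; branch {T=1, U=0} (P, Q, R, S) contributes 0 new; branch {T=0, U=1} (P, Q, R, S) contributes 8 new; branch {Q=0} (P, R, S, T, U) contributes 4 new; branch {P=1} (Q, R, S, T, U) contributes 2 new; branch {P=1, Q=1} (R, S, T, U) contributes 0 new; branch {Q=1, T=0} (P, R, S, U) contributes 0 new; branch {P=0, Q=0, T=1} (R, S, U) contributes 0 new; branch {S=1} (P, Q, R, T, U) contributes 1 new. Total: 63.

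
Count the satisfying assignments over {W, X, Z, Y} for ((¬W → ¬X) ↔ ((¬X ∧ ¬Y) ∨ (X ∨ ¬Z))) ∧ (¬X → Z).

6

Initial set: {(((¬W → ¬X) ↔ ((¬X ∧ ¬Y) ∨ (X ∨ ¬Z))) ∧ (¬X → Z))}.
(((¬W → ¬X) ↔ ((¬X ∧ ¬Y) ∨ (X ∨ ¬Z))) ∧ (¬X → Z)): α-rule — add ((¬W → ¬X) ↔ ((¬X ∧ ¬Y) ∨ (X ∨ ¬Z))), (¬X → Z).
((¬W → ¬X) ↔ ((¬X ∧ ¬Y) ∨ (X ∨ ¬Z))): β-rule — branch into (¬W → ¬X), ((¬X ∧ ¬Y) ∨ (X ∨ ¬Z))  //  ¬(¬W → ¬X), ¬((¬X ∧ ¬Y) ∨ (X ∨ ¬Z)).
  branch 1 (add (¬W → ¬X), ((¬X ∧ ¬Y) ∨ (X ∨ ¬Z))):
    (¬X → Z): β-rule — branch into ¬¬X  //  Z.
      branch 1.1 (add ¬¬X):
        (¬W → ¬X): β-rule — branch into ¬¬W  //  ¬X.
          branch 1.1.1 (add ¬¬W):
            ((¬X ∧ ¬Y) ∨ (X ∨ ¬Z)): β-rule — branch into (¬X ∧ ¬Y)  //  (X ∨ ¬Z).
              branch 1.1.1.1 (add (¬X ∧ ¬Y)):
                (¬X ∧ ¬Y): α-rule — add ¬X, ¬Y.
                × closes — contains both X and ¬X.
              branch 1.1.1.2 (add (X ∨ ¬Z)):
                (X ∨ ¬Z): β-rule — branch into X  //  ¬Z.
                  branch 1.1.1.2.1 (add X):
                    ○ open, literals {W=true, X=true}.
                  branch 1.1.1.2.2 (add ¬Z):
                    ○ open, literals {W=true, X=true, Z=false}.
          branch 1.1.2 (add ¬X):
            × closes — contains both X and ¬X.
      branch 1.2 (add Z):
        (¬W → ¬X): β-rule — branch into ¬¬W  //  ¬X.
          branch 1.2.1 (add ¬¬W):
            ((¬X ∧ ¬Y) ∨ (X ∨ ¬Z)): β-rule — branch into (¬X ∧ ¬Y)  //  (X ∨ ¬Z).
              branch 1.2.1.1 (add (¬X ∧ ¬Y)):
                (¬X ∧ ¬Y): α-rule — add ¬X, ¬Y.
                ○ open, literals {W=true, X=false, Y=false, Z=true}.
              branch 1.2.1.2 (add (X ∨ ¬Z)):
                (X ∨ ¬Z): β-rule — branch into X  //  ¬Z.
                  branch 1.2.1.2.1 (add X):
                    ○ open, literals {W=true, X=true, Z=true}.
                  branch 1.2.1.2.2 (add ¬Z):
                    × closes — contains both Z and ¬Z.
          branch 1.2.2 (add ¬X):
            ((¬X ∧ ¬Y) ∨ (X ∨ ¬Z)): β-rule — branch into (¬X ∧ ¬Y)  //  (X ∨ ¬Z).
              branch 1.2.2.1 (add (¬X ∧ ¬Y)):
                (¬X ∧ ¬Y): α-rule — add ¬X, ¬Y.
                ○ open, literals {X=false, Y=false, Z=true}.
              branch 1.2.2.2 (add (X ∨ ¬Z)):
                (X ∨ ¬Z): β-rule — branch into X  //  ¬Z.
                  branch 1.2.2.2.1 (add X):
                    × closes — contains both X and ¬X.
                  branch 1.2.2.2.2 (add ¬Z):
                    × closes — contains both Z and ¬Z.
  branch 2 (add ¬(¬W → ¬X), ¬((¬X ∧ ¬Y) ∨ (X ∨ ¬Z))):
    ¬(¬W → ¬X): α-rule — add ¬W, ¬¬X.
    ¬((¬X ∧ ¬Y) ∨ (X ∨ ¬Z)): α-rule — add ¬(¬X ∧ ¬Y), ¬(X ∨ ¬Z).
    ¬(X ∨ ¬Z): α-rule — add ¬X, ¬¬Z.
    × closes — contains both X and ¬X.
6 branches closed, 5 open.
Each open branch fixes some atoms; the unmentioned ones are free. Counting distinct full assignments: branch {W=true, X=true} (Z, Y) contributes 4 new; branch {W=true, X=true, Z=false} (Y) contributes 0 new; branch {W=true, X=false, Y=false, Z=true} (none free) contributes 1 new; branch {W=true, X=true, Z=true} (Y) contributes 0 new; branch {X=false, Y=false, Z=true} (W) contributes 1 new. Total: 6.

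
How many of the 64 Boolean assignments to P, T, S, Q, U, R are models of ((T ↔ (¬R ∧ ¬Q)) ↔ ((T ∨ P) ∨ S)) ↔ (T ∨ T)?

Initial set: {(((T ↔ (¬R ∧ ¬Q)) ↔ ((T ∨ P) ∨ S)) ↔ (T ∨ T))}.
(((T ↔ (¬R ∧ ¬Q)) ↔ ((T ∨ P) ∨ S)) ↔ (T ∨ T)): β-rule — branch into ((T ↔ (¬R ∧ ¬Q)) ↔ ((T ∨ P) ∨ S)), (T ∨ T)  //  ¬((T ↔ (¬R ∧ ¬Q)) ↔ ((T ∨ P) ∨ S)), ¬(T ∨ T).
  branch 1 (add ((T ↔ (¬R ∧ ¬Q)) ↔ ((T ∨ P) ∨ S)), (T ∨ T)):
    ((T ↔ (¬R ∧ ¬Q)) ↔ ((T ∨ P) ∨ S)): β-rule — branch into (T ↔ (¬R ∧ ¬Q)), ((T ∨ P) ∨ S)  //  ¬(T ↔ (¬R ∧ ¬Q)), ¬((T ∨ P) ∨ S).
      branch 1.1 (add (T ↔ (¬R ∧ ¬Q)), ((T ∨ P) ∨ S)):
        (T ∨ T): β-rule — branch into T  //  T.
          branch 1.1.1 (add T):
            (T ↔ (¬R ∧ ¬Q)): β-rule — branch into T, (¬R ∧ ¬Q)  //  ¬T, ¬(¬R ∧ ¬Q).
              branch 1.1.1.1 (add T, (¬R ∧ ¬Q)):
                (¬R ∧ ¬Q): α-rule — add ¬R, ¬Q.
                ((T ∨ P) ∨ S): β-rule — branch into (T ∨ P)  //  S.
                  branch 1.1.1.1.1 (add (T ∨ P)):
                    (T ∨ P): β-rule — branch into T  //  P.
                      branch 1.1.1.1.1.1 (add T):
                        ○ open, literals {Q=0, R=0, T=1}.
                      branch 1.1.1.1.1.2 (add P):
                        ○ open, literals {P=1, Q=0, R=0, T=1}.
                  branch 1.1.1.1.2 (add S):
                    ○ open, literals {Q=0, R=0, S=1, T=1}.
              branch 1.1.1.2 (add ¬T, ¬(¬R ∧ ¬Q)):
                × closes — contains both T and ¬T.
          branch 1.1.2 (add T):
            (T ↔ (¬R ∧ ¬Q)): β-rule — branch into T, (¬R ∧ ¬Q)  //  ¬T, ¬(¬R ∧ ¬Q).
              branch 1.1.2.1 (add T, (¬R ∧ ¬Q)):
                (¬R ∧ ¬Q): α-rule — add ¬R, ¬Q.
                ((T ∨ P) ∨ S): β-rule — branch into (T ∨ P)  //  S.
                  branch 1.1.2.1.1 (add (T ∨ P)):
                    (T ∨ P): β-rule — branch into T  //  P.
                      branch 1.1.2.1.1.1 (add T):
                        ○ open, literals {Q=0, R=0, T=1}.
                      branch 1.1.2.1.1.2 (add P):
                        ○ open, literals {P=1, Q=0, R=0, T=1}.
                  branch 1.1.2.1.2 (add S):
                    ○ open, literals {Q=0, R=0, S=1, T=1}.
              branch 1.1.2.2 (add ¬T, ¬(¬R ∧ ¬Q)):
                × closes — contains both T and ¬T.
      branch 1.2 (add ¬(T ↔ (¬R ∧ ¬Q)), ¬((T ∨ P) ∨ S)):
        ¬((T ∨ P) ∨ S): α-rule — add ¬(T ∨ P), ¬S.
        ¬(T ∨ P): α-rule — add ¬T, ¬P.
        (T ∨ T): β-rule — branch into T  //  T.
          branch 1.2.1 (add T):
            × closes — contains both T and ¬T.
          branch 1.2.2 (add T):
            × closes — contains both T and ¬T.
  branch 2 (add ¬((T ↔ (¬R ∧ ¬Q)) ↔ ((T ∨ P) ∨ S)), ¬(T ∨ T)):
    ¬(T ∨ T): α-rule — add ¬T, ¬T.
    ¬((T ↔ (¬R ∧ ¬Q)) ↔ ((T ∨ P) ∨ S)): β-rule — branch into (T ↔ (¬R ∧ ¬Q)), ¬((T ∨ P) ∨ S)  //  ¬(T ↔ (¬R ∧ ¬Q)), ((T ∨ P) ∨ S).
      branch 2.1 (add (T ↔ (¬R ∧ ¬Q)), ¬((T ∨ P) ∨ S)):
        ¬((T ∨ P) ∨ S): α-rule — add ¬(T ∨ P), ¬S.
        ¬(T ∨ P): α-rule — add ¬T, ¬P.
        (T ↔ (¬R ∧ ¬Q)): β-rule — branch into T, (¬R ∧ ¬Q)  //  ¬T, ¬(¬R ∧ ¬Q).
          branch 2.1.1 (add T, (¬R ∧ ¬Q)):
            × closes — contains both T and ¬T.
          branch 2.1.2 (add ¬T, ¬(¬R ∧ ¬Q)):
            ¬(¬R ∧ ¬Q): β-rule — branch into ¬¬R  //  ¬¬Q.
              branch 2.1.2.1 (add ¬¬R):
                ○ open, literals {P=0, R=1, S=0, T=0}.
              branch 2.1.2.2 (add ¬¬Q):
                ○ open, literals {P=0, Q=1, S=0, T=0}.
      branch 2.2 (add ¬(T ↔ (¬R ∧ ¬Q)), ((T ∨ P) ∨ S)):
        ¬(T ↔ (¬R ∧ ¬Q)): β-rule — branch into T, ¬(¬R ∧ ¬Q)  //  ¬T, (¬R ∧ ¬Q).
          branch 2.2.1 (add T, ¬(¬R ∧ ¬Q)):
            × closes — contains both T and ¬T.
          branch 2.2.2 (add ¬T, (¬R ∧ ¬Q)):
            (¬R ∧ ¬Q): α-rule — add ¬R, ¬Q.
            ((T ∨ P) ∨ S): β-rule — branch into (T ∨ P)  //  S.
              branch 2.2.2.1 (add (T ∨ P)):
                (T ∨ P): β-rule — branch into T  //  P.
                  branch 2.2.2.1.1 (add T):
                    × closes — contains both T and ¬T.
                  branch 2.2.2.1.2 (add P):
                    ○ open, literals {P=1, Q=0, R=0, T=0}.
              branch 2.2.2.2 (add S):
                ○ open, literals {Q=0, R=0, S=1, T=0}.
7 branches closed, 10 open.
Each open branch fixes some atoms; the unmentioned ones are free. Counting distinct full assignments: branch {Q=0, R=0, T=1} (P, S, U) contributes 8 new; branch {P=1, Q=0, R=0, T=1} (S, U) contributes 0 new; branch {Q=0, R=0, S=1, T=1} (P, U) contributes 0 new; branch {Q=0, R=0, T=1} (P, S, U) contributes 0 new; branch {P=1, Q=0, R=0, T=1} (S, U) contributes 0 new; branch {Q=0, R=0, S=1, T=1} (P, U) contributes 0 new; branch {P=0, R=1, S=0, T=0} (Q, U) contributes 4 new; branch {P=0, Q=1, S=0, T=0} (U, R) contributes 2 new; branch {P=1, Q=0, R=0, T=0} (S, U) contributes 4 new; branch {Q=0, R=0, S=1, T=0} (P, U) contributes 2 new. Total: 20.

20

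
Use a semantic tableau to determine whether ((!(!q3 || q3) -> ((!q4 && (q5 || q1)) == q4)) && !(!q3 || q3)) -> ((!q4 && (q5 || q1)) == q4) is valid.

Assume the negation and expand:
Initial set: {!(((!(!q3 || q3) -> ((!q4 && (q5 || q1)) == q4)) && !(!q3 || q3)) -> ((!q4 && (q5 || q1)) == q4))}.
!(((!(!q3 || q3) -> ((!q4 && (q5 || q1)) == q4)) && !(!q3 || q3)) -> ((!q4 && (q5 || q1)) == q4)): α-rule — add ((!(!q3 || q3) -> ((!q4 && (q5 || q1)) == q4)) && !(!q3 || q3)), !((!q4 && (q5 || q1)) == q4).
((!(!q3 || q3) -> ((!q4 && (q5 || q1)) == q4)) && !(!q3 || q3)): α-rule — add (!(!q3 || q3) -> ((!q4 && (q5 || q1)) == q4)), !(!q3 || q3).
!(!q3 || q3): α-rule — add !!q3, !q3.
× closes — contains both q3 and !q3.
All 1 branch closes.
Every branch closed, so the negation is unsatisfiable and the formula is valid.

Valid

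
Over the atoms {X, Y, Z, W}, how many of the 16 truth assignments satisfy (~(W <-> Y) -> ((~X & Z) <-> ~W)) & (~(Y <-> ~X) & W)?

3

Initial set: {T ((~(W <-> Y) -> ((~X & Z) <-> ~W)) & (~(Y <-> ~X) & W))}.
T ((~(W <-> Y) -> ((~X & Z) <-> ~W)) & (~(Y <-> ~X) & W)): α-rule — add T (~(W <-> Y) -> ((~X & Z) <-> ~W)), T (~(Y <-> ~X) & W).
T (~(Y <-> ~X) & W): α-rule — add T ~(Y <-> ~X), T W.
T (~(W <-> Y) -> ((~X & Z) <-> ~W)): β-rule — branch into F ~(W <-> Y)  //  T ((~X & Z) <-> ~W).
  branch 1 (add F ~(W <-> Y)):
    T ~(Y <-> ~X): β-rule — branch into T Y, F ~X  //  F Y, T ~X.
      branch 1.1 (add T Y, F ~X):
        F ~(W <-> Y): β-rule — branch into T W, T Y  //  F W, F Y.
          branch 1.1.1 (add T W, T Y):
            ○ open, literals {W=true, X=true, Y=true}.
          branch 1.1.2 (add F W, F Y):
            × closes — contains both W and ~W.
      branch 1.2 (add F Y, T ~X):
        F ~(W <-> Y): β-rule — branch into T W, T Y  //  F W, F Y.
          branch 1.2.1 (add T W, T Y):
            × closes — contains both Y and ~Y.
          branch 1.2.2 (add F W, F Y):
            × closes — contains both W and ~W.
  branch 2 (add T ((~X & Z) <-> ~W)):
    T ~(Y <-> ~X): β-rule — branch into T Y, F ~X  //  F Y, T ~X.
      branch 2.1 (add T Y, F ~X):
        T ((~X & Z) <-> ~W): β-rule — branch into T (~X & Z), T ~W  //  F (~X & Z), F ~W.
          branch 2.1.1 (add T (~X & Z), T ~W):
            × closes — contains both W and ~W.
          branch 2.1.2 (add F (~X & Z), F ~W):
            F (~X & Z): β-rule — branch into F ~X  //  F Z.
              branch 2.1.2.1 (add F ~X):
                ○ open, literals {W=true, X=true, Y=true}.
              branch 2.1.2.2 (add F Z):
                ○ open, literals {W=true, X=true, Y=true, Z=false}.
      branch 2.2 (add F Y, T ~X):
        T ((~X & Z) <-> ~W): β-rule — branch into T (~X & Z), T ~W  //  F (~X & Z), F ~W.
          branch 2.2.1 (add T (~X & Z), T ~W):
            × closes — contains both W and ~W.
          branch 2.2.2 (add F (~X & Z), F ~W):
            F (~X & Z): β-rule — branch into F ~X  //  F Z.
              branch 2.2.2.1 (add F ~X):
                × closes — contains both X and ~X.
              branch 2.2.2.2 (add F Z):
                ○ open, literals {W=true, X=false, Y=false, Z=false}.
6 branches closed, 4 open.
Each open branch fixes some atoms; the unmentioned ones are free. Counting distinct full assignments: branch {W=true, X=true, Y=true} (Z) contributes 2 new; branch {W=true, X=true, Y=true} (Z) contributes 0 new; branch {W=true, X=true, Y=true, Z=false} (none free) contributes 0 new; branch {W=true, X=false, Y=false, Z=false} (none free) contributes 1 new. Total: 3.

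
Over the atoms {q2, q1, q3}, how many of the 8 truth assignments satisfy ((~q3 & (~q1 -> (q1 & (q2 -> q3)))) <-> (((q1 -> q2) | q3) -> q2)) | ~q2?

Initial set: {(((~q3 & (~q1 -> (q1 & (q2 -> q3)))) <-> (((q1 -> q2) | q3) -> q2)) | ~q2)}.
(((~q3 & (~q1 -> (q1 & (q2 -> q3)))) <-> (((q1 -> q2) | q3) -> q2)) | ~q2): β-rule — branch into ((~q3 & (~q1 -> (q1 & (q2 -> q3)))) <-> (((q1 -> q2) | q3) -> q2))  //  ~q2.
  branch 1 (add ((~q3 & (~q1 -> (q1 & (q2 -> q3)))) <-> (((q1 -> q2) | q3) -> q2))):
    ((~q3 & (~q1 -> (q1 & (q2 -> q3)))) <-> (((q1 -> q2) | q3) -> q2)): β-rule — branch into (~q3 & (~q1 -> (q1 & (q2 -> q3)))), (((q1 -> q2) | q3) -> q2)  //  ~(~q3 & (~q1 -> (q1 & (q2 -> q3)))), ~(((q1 -> q2) | q3) -> q2).
      branch 1.1 (add (~q3 & (~q1 -> (q1 & (q2 -> q3)))), (((q1 -> q2) | q3) -> q2)):
        (~q3 & (~q1 -> (q1 & (q2 -> q3)))): α-rule — add ~q3, (~q1 -> (q1 & (q2 -> q3))).
        (((q1 -> q2) | q3) -> q2): β-rule — branch into ~((q1 -> q2) | q3)  //  q2.
          branch 1.1.1 (add ~((q1 -> q2) | q3)):
            ~((q1 -> q2) | q3): α-rule — add ~(q1 -> q2), ~q3.
            ~(q1 -> q2): α-rule — add q1, ~q2.
            (~q1 -> (q1 & (q2 -> q3))): β-rule — branch into ~~q1  //  (q1 & (q2 -> q3)).
              branch 1.1.1.1 (add ~~q1):
                ○ open, literals {q1=1, q2=0, q3=0}.
              branch 1.1.1.2 (add (q1 & (q2 -> q3))):
                (q1 & (q2 -> q3)): α-rule — add q1, (q2 -> q3).
                (q2 -> q3): β-rule — branch into ~q2  //  q3.
                  branch 1.1.1.2.1 (add ~q2):
                    ○ open, literals {q1=1, q2=0, q3=0}.
                  branch 1.1.1.2.2 (add q3):
                    × closes — contains both q3 and ~q3.
          branch 1.1.2 (add q2):
            (~q1 -> (q1 & (q2 -> q3))): β-rule — branch into ~~q1  //  (q1 & (q2 -> q3)).
              branch 1.1.2.1 (add ~~q1):
                ○ open, literals {q1=1, q2=1, q3=0}.
              branch 1.1.2.2 (add (q1 & (q2 -> q3))):
                (q1 & (q2 -> q3)): α-rule — add q1, (q2 -> q3).
                (q2 -> q3): β-rule — branch into ~q2  //  q3.
                  branch 1.1.2.2.1 (add ~q2):
                    × closes — contains both q2 and ~q2.
                  branch 1.1.2.2.2 (add q3):
                    × closes — contains both q3 and ~q3.
      branch 1.2 (add ~(~q3 & (~q1 -> (q1 & (q2 -> q3)))), ~(((q1 -> q2) | q3) -> q2)):
        ~(((q1 -> q2) | q3) -> q2): α-rule — add ((q1 -> q2) | q3), ~q2.
        ~(~q3 & (~q1 -> (q1 & (q2 -> q3)))): β-rule — branch into ~~q3  //  ~(~q1 -> (q1 & (q2 -> q3))).
          branch 1.2.1 (add ~~q3):
            ((q1 -> q2) | q3): β-rule — branch into (q1 -> q2)  //  q3.
              branch 1.2.1.1 (add (q1 -> q2)):
                (q1 -> q2): β-rule — branch into ~q1  //  q2.
                  branch 1.2.1.1.1 (add ~q1):
                    ○ open, literals {q1=0, q2=0, q3=1}.
                  branch 1.2.1.1.2 (add q2):
                    × closes — contains both q2 and ~q2.
              branch 1.2.1.2 (add q3):
                ○ open, literals {q2=0, q3=1}.
          branch 1.2.2 (add ~(~q1 -> (q1 & (q2 -> q3)))):
            ~(~q1 -> (q1 & (q2 -> q3))): α-rule — add ~q1, ~(q1 & (q2 -> q3)).
            ((q1 -> q2) | q3): β-rule — branch into (q1 -> q2)  //  q3.
              branch 1.2.2.1 (add (q1 -> q2)):
                ~(q1 & (q2 -> q3)): β-rule — branch into ~q1  //  ~(q2 -> q3).
                  branch 1.2.2.1.1 (add ~q1):
                    (q1 -> q2): β-rule — branch into ~q1  //  q2.
                      branch 1.2.2.1.1.1 (add ~q1):
                        ○ open, literals {q1=0, q2=0}.
                      branch 1.2.2.1.1.2 (add q2):
                        × closes — contains both q2 and ~q2.
                  branch 1.2.2.1.2 (add ~(q2 -> q3)):
                    ~(q2 -> q3): α-rule — add q2, ~q3.
                    × closes — contains both q2 and ~q2.
              branch 1.2.2.2 (add q3):
                ~(q1 & (q2 -> q3)): β-rule — branch into ~q1  //  ~(q2 -> q3).
                  branch 1.2.2.2.1 (add ~q1):
                    ○ open, literals {q1=0, q2=0, q3=1}.
                  branch 1.2.2.2.2 (add ~(q2 -> q3)):
                    ~(q2 -> q3): α-rule — add q2, ~q3.
                    × closes — contains both q2 and ~q2.
  branch 2 (add ~q2):
    ○ open, literals {q2=0}.
7 branches closed, 8 open.
Each open branch fixes some atoms; the unmentioned ones are free. Counting distinct full assignments: branch {q1=1, q2=0, q3=0} (none free) contributes 1 new; branch {q1=1, q2=0, q3=0} (none free) contributes 0 new; branch {q1=1, q2=1, q3=0} (none free) contributes 1 new; branch {q1=0, q2=0, q3=1} (none free) contributes 1 new; branch {q2=0, q3=1} (q1) contributes 1 new; branch {q1=0, q2=0} (q3) contributes 1 new; branch {q1=0, q2=0, q3=1} (none free) contributes 0 new; branch {q2=0} (q1, q3) contributes 0 new. Total: 5.

5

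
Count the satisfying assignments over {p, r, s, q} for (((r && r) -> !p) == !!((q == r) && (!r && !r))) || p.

10

Initial set: {((((r && r) -> !p) == !!((q == r) && (!r && !r))) || p)}.
((((r && r) -> !p) == !!((q == r) && (!r && !r))) || p): β-rule — branch into (((r && r) -> !p) == !!((q == r) && (!r && !r)))  //  p.
  branch 1 (add (((r && r) -> !p) == !!((q == r) && (!r && !r)))):
    (((r && r) -> !p) == !!((q == r) && (!r && !r))): β-rule — branch into ((r && r) -> !p), !!((q == r) && (!r && !r))  //  !((r && r) -> !p), !!!((q == r) && (!r && !r)).
      branch 1.1 (add ((r && r) -> !p), !!((q == r) && (!r && !r))):
        !!((q == r) && (!r && !r)): drop double negation, giving ((q == r) && (!r && !r)).
        ((q == r) && (!r && !r)): α-rule — add (q == r), (!r && !r).
        (!r && !r): α-rule — add !r, !r.
        ((r && r) -> !p): β-rule — branch into !(r && r)  //  !p.
          branch 1.1.1 (add !(r && r)):
            (q == r): β-rule — branch into q, r  //  !q, !r.
              branch 1.1.1.1 (add q, r):
                × closes — contains both r and !r.
              branch 1.1.1.2 (add !q, !r):
                !(r && r): β-rule — branch into !r  //  !r.
                  branch 1.1.1.2.1 (add !r):
                    ○ open, literals {q=false, r=false}.
                  branch 1.1.1.2.2 (add !r):
                    ○ open, literals {q=false, r=false}.
          branch 1.1.2 (add !p):
            (q == r): β-rule — branch into q, r  //  !q, !r.
              branch 1.1.2.1 (add q, r):
                × closes — contains both r and !r.
              branch 1.1.2.2 (add !q, !r):
                ○ open, literals {p=false, q=false, r=false}.
      branch 1.2 (add !((r && r) -> !p), !!!((q == r) && (!r && !r))):
        !((r && r) -> !p): α-rule — add (r && r), !!p.
        !!!((q == r) && (!r && !r)): drop double negation, giving !((q == r) && (!r && !r)).
        (r && r): α-rule — add r, r.
        !((q == r) && (!r && !r)): β-rule — branch into !(q == r)  //  !(!r && !r).
          branch 1.2.1 (add !(q == r)):
            !(q == r): β-rule — branch into q, !r  //  !q, r.
              branch 1.2.1.1 (add q, !r):
                × closes — contains both r and !r.
              branch 1.2.1.2 (add !q, r):
                ○ open, literals {p=true, q=false, r=true}.
          branch 1.2.2 (add !(!r && !r)):
            !(!r && !r): β-rule — branch into !!r  //  !!r.
              branch 1.2.2.1 (add !!r):
                ○ open, literals {p=true, r=true}.
              branch 1.2.2.2 (add !!r):
                ○ open, literals {p=true, r=true}.
  branch 2 (add p):
    ○ open, literals {p=true}.
3 branches closed, 7 open.
Each open branch fixes some atoms; the unmentioned ones are free. Counting distinct full assignments: branch {q=false, r=false} (p, s) contributes 4 new; branch {q=false, r=false} (p, s) contributes 0 new; branch {p=false, q=false, r=false} (s) contributes 0 new; branch {p=true, q=false, r=true} (s) contributes 2 new; branch {p=true, r=true} (s, q) contributes 2 new; branch {p=true, r=true} (s, q) contributes 0 new; branch {p=true} (r, s, q) contributes 2 new. Total: 10.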